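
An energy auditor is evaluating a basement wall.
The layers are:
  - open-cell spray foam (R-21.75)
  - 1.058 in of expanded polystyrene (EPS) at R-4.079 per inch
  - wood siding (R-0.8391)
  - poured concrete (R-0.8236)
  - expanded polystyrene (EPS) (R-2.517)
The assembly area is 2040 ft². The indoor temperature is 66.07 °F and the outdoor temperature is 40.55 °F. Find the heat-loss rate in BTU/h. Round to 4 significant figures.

1.058 × 4.079 = 4.3156
R_total = 21.75 + 4.3156 + 0.8391 + 0.8236 + 2.517 = 30.245 ft²·°F·h/BTU
Q = A·ΔT/R = 2040 × (66.07 − 40.55) / 30.245 = 1721.3 BTU/h

1721 BTU/h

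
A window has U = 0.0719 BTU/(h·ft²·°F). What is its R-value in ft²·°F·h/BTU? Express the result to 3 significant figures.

R = 1/U = 1/0.0719 = 13.91

13.9 ft²·°F·h/BTU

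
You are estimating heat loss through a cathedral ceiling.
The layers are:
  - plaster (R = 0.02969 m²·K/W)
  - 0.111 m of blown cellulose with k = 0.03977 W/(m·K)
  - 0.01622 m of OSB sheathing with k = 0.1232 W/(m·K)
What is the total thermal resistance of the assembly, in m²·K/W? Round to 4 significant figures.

0.111/0.03977 = 2.791
0.01622/0.1232 = 0.13166
R_total = 0.02969 + 2.791 + 0.13166 = 2.9524 m²·K/W

2.952 m²·K/W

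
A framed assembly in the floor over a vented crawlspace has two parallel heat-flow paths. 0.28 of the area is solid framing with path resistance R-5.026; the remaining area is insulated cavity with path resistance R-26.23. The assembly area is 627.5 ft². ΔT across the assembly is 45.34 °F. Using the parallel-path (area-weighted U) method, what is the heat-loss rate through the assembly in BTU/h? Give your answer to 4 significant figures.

U_eff = 0.72/26.23 + 0.28/5.026 = 0.027449 + 0.05571 = 0.08316
R_eff = 1/U_eff = 12.025 ft²·°F·h/BTU
Q = 627.5 × 45.34 / 12.025 = 2366 BTU/h

2366 BTU/h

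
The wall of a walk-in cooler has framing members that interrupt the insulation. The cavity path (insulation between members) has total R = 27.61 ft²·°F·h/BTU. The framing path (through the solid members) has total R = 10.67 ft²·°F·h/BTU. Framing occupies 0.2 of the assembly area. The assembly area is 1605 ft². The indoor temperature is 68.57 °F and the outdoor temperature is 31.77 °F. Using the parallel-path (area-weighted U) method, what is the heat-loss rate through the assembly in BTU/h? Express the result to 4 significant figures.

2818 BTU/h

U_eff = 0.8/27.61 + 0.2/10.67 = 0.028975 + 0.018744 = 0.047719
R_eff = 1/U_eff = 20.956 ft²·°F·h/BTU
Q = 1605 × (68.57 − 31.77) / 20.956 = 2818.5 BTU/h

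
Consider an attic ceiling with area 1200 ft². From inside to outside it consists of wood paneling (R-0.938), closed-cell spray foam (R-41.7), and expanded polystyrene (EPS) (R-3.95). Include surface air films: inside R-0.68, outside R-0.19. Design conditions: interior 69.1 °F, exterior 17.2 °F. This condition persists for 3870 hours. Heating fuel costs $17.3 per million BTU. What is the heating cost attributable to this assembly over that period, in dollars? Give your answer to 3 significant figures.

87.9 dollars

R_total = 0.68 + 0.938 + 41.7 + 3.95 + 0.19 = 47.46 ft²·°F·h/BTU
Q = 1200 × (69.1 − 17.2) / 47.46 = 1312 BTU/h
E = 1312 × 3870 = 5079000 BTU
Cost = 5079000/10⁶ × 17.3 = $87.86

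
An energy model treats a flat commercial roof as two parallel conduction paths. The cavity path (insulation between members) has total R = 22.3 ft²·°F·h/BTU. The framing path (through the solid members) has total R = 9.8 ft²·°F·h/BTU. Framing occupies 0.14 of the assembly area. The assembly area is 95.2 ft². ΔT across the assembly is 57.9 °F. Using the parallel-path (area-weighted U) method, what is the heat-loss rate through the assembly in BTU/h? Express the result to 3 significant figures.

291 BTU/h

U_eff = 0.86/22.3 + 0.14/9.8 = 0.03857 + 0.01429 = 0.05285
R_eff = 1/U_eff = 18.92 ft²·°F·h/BTU
Q = 95.2 × 57.9 / 18.92 = 291.3 BTU/h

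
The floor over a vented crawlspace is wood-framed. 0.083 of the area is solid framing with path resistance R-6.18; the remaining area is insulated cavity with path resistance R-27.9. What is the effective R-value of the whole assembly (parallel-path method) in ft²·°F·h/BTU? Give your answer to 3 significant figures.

21.6 ft²·°F·h/BTU

U_eff = 0.917/27.9 + 0.083/6.18 = 0.03287 + 0.01343 = 0.0463
R_eff = 1/U_eff = 21.6 ft²·°F·h/BTU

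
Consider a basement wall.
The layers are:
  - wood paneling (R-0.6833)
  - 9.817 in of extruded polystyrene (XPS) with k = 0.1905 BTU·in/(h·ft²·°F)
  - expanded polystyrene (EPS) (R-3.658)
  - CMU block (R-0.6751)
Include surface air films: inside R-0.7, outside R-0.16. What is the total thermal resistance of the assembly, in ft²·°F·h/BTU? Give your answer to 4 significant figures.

9.817/0.1905 = 51.533
R_total = 0.7 + 0.6833 + 51.533 + 3.658 + 0.6751 + 0.16 = 57.409 ft²·°F·h/BTU

57.41 ft²·°F·h/BTU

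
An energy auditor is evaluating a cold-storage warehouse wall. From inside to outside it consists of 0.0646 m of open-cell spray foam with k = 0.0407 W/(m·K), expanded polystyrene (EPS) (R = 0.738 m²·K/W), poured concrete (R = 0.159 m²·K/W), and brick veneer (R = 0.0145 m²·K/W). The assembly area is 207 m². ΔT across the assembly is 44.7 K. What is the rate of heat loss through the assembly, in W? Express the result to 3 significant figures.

0.0646/0.0407 = 1.587
R_total = 1.587 + 0.738 + 0.159 + 0.0145 = 2.499 m²·K/W
Q = A·ΔT/R = 207 × 44.7 / 2.499 = 3703 W

3700 W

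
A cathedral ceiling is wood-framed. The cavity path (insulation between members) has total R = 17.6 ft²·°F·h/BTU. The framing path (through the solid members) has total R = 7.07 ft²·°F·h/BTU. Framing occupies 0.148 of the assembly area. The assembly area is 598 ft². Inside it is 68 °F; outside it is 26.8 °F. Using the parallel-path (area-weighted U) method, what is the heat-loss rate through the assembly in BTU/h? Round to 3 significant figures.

1710 BTU/h

U_eff = 0.852/17.6 + 0.148/7.07 = 0.04841 + 0.02093 = 0.06934
R_eff = 1/U_eff = 14.42 ft²·°F·h/BTU
Q = 598 × (68 − 26.8) / 14.42 = 1708 BTU/h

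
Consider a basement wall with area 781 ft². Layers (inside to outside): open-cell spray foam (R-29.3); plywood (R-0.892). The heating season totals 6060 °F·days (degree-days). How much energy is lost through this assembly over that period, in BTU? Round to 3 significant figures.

3760000 BTU

R_total = 29.3 + 0.892 = 30.19 ft²·°F·h/BTU
E = A × HDD × 24 / R = 781 × 6060 × 24 / 30.19 = 3762000 BTU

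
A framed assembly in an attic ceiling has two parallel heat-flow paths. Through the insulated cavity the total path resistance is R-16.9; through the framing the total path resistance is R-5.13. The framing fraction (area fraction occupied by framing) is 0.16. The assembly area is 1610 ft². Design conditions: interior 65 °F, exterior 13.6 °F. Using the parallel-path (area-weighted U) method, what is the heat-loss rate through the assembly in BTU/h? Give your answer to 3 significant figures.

6690 BTU/h

U_eff = 0.84/16.9 + 0.16/5.13 = 0.0497 + 0.03119 = 0.08089
R_eff = 1/U_eff = 12.36 ft²·°F·h/BTU
Q = 1610 × (65 − 13.6) / 12.36 = 6694 BTU/h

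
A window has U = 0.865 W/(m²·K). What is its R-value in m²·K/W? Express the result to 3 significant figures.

1.16 m²·K/W

R = 1/U = 1/0.865 = 1.156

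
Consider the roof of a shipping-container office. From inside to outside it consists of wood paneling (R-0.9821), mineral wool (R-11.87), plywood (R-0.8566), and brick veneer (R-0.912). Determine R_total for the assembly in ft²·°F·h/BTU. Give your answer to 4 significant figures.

R_total = 0.9821 + 11.87 + 0.8566 + 0.912 = 14.621 ft²·°F·h/BTU

14.62 ft²·°F·h/BTU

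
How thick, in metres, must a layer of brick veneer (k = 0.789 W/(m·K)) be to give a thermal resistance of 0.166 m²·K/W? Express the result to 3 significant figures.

L = R·k = 0.166 × 0.789 = 0.131 m

0.131 m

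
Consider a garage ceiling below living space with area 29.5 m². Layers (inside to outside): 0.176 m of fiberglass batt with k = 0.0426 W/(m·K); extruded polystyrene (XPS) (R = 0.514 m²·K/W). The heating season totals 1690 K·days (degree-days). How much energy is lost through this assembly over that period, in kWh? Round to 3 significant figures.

258 kWh

0.176/0.0426 = 4.131
R_total = 4.131 + 0.514 = 4.645 m²·K/W
E = A × HDD × 24 / R / 1000 = 29.5 × 1690 × 24 / 4.645 / 1000 = 257.6 kWh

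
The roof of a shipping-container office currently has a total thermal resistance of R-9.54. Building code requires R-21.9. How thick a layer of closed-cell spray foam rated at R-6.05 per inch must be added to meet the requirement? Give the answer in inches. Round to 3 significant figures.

2.04 in

ΔR = 21.9 − 9.54 = 12.36 ft²·°F·h/BTU
L = ΔR / (R/in) = 12.36/6.05 = 2.043 in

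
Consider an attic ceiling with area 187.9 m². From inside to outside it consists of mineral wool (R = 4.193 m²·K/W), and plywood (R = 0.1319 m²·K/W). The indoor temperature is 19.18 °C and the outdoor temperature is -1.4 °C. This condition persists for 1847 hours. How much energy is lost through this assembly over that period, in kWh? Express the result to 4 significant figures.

1651 kWh

R_total = 4.193 + 0.1319 = 4.3249 m²·K/W
Q = 187.9 × (19.18 − (-1.4)) / 4.3249 = 894.12 W
E = 894.12 W × 1847 h / 1000 = 1651.4 kWh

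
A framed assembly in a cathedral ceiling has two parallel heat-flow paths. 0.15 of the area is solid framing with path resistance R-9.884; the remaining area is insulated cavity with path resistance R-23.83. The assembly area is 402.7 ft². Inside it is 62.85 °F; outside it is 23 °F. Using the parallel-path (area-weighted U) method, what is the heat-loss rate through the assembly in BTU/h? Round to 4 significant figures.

815.9 BTU/h

U_eff = 0.85/23.83 + 0.15/9.884 = 0.035669 + 0.015176 = 0.050845
R_eff = 1/U_eff = 19.667 ft²·°F·h/BTU
Q = 402.7 × (62.85 − 23) / 19.667 = 815.95 BTU/h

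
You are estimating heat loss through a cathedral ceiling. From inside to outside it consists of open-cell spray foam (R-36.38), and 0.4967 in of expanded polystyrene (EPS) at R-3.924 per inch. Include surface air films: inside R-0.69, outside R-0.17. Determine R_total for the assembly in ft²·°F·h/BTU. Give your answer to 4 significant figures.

39.19 ft²·°F·h/BTU

0.4967 × 3.924 = 1.9491
R_total = 0.69 + 36.38 + 1.9491 + 0.17 = 39.189 ft²·°F·h/BTU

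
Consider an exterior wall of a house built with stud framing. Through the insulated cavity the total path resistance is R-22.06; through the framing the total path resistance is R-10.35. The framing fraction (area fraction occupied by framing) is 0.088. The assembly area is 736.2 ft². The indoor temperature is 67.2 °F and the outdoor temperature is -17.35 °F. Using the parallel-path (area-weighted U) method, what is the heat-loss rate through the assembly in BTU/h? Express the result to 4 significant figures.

U_eff = 0.912/22.06 + 0.088/10.35 = 0.041342 + 0.0085024 = 0.049844
R_eff = 1/U_eff = 20.063 ft²·°F·h/BTU
Q = 736.2 × (67.2 − (-17.35)) / 20.063 = 3102.6 BTU/h

3103 BTU/h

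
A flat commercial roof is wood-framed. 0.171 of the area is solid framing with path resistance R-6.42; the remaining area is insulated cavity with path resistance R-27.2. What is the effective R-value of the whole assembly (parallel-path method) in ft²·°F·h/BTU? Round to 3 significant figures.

17.5 ft²·°F·h/BTU

U_eff = 0.829/27.2 + 0.171/6.42 = 0.03048 + 0.02664 = 0.05711
R_eff = 1/U_eff = 17.51 ft²·°F·h/BTU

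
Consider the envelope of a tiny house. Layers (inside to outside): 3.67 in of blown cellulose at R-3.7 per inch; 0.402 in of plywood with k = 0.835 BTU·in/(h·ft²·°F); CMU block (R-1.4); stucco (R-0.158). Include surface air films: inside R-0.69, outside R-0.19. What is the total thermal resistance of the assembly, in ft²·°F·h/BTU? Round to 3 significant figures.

16.5 ft²·°F·h/BTU

3.67 × 3.7 = 13.58
0.402/0.835 = 0.4814
R_total = 0.69 + 13.58 + 0.4814 + 1.4 + 0.158 + 0.19 = 16.5 ft²·°F·h/BTU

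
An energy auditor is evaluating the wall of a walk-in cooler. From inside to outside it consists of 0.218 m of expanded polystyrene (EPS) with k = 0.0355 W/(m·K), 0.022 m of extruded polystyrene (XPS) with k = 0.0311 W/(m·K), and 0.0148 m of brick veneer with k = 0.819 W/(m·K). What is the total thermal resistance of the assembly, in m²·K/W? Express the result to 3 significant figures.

0.218/0.0355 = 6.141
0.022/0.0311 = 0.7074
0.0148/0.819 = 0.01807
R_total = 6.141 + 0.7074 + 0.01807 = 6.866 m²·K/W

6.87 m²·K/W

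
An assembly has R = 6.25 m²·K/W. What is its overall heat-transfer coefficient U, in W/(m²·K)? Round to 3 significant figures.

0.160 W/(m²·K)

U = 1/R = 1/6.25 = 0.16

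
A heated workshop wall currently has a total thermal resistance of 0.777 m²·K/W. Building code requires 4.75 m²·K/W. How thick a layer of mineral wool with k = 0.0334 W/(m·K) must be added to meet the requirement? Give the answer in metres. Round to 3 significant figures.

0.133 m

ΔR = 4.75 − 0.777 = 3.973 m²·K/W
L = ΔR × k = 3.973 × 0.0334 = 0.1327 m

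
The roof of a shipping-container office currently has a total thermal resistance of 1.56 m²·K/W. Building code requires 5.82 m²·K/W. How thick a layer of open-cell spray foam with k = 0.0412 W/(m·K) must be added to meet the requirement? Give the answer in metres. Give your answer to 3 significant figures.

0.176 m

ΔR = 5.82 − 1.56 = 4.26 m²·K/W
L = ΔR × k = 4.26 × 0.0412 = 0.1755 m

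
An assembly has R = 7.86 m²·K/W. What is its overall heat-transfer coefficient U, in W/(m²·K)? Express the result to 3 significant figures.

0.127 W/(m²·K)

U = 1/R = 1/7.86 = 0.1272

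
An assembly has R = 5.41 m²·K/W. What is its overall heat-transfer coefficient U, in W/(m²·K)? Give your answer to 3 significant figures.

0.185 W/(m²·K)

U = 1/R = 1/5.41 = 0.1848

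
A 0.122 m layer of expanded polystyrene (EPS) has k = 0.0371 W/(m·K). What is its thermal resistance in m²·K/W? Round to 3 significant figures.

R = L/k = 0.122/0.0371 = 3.288 m²·K/W

3.29 m²·K/W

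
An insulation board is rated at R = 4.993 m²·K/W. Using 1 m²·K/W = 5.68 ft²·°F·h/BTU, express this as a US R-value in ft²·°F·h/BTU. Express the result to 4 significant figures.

28.36 ft²·°F·h/BTU

R_US = 4.993 × 5.68 = 28.36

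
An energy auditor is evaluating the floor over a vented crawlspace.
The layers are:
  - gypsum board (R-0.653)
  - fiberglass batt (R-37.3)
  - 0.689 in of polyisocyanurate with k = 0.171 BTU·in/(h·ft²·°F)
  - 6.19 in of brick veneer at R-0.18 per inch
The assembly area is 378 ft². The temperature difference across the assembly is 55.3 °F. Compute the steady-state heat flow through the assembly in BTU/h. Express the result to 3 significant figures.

485 BTU/h

0.689/0.171 = 4.029
6.19 × 0.18 = 1.114
R_total = 0.653 + 37.3 + 4.029 + 1.114 = 43.1 ft²·°F·h/BTU
Q = A·ΔT/R = 378 × 55.3 / 43.1 = 485 BTU/h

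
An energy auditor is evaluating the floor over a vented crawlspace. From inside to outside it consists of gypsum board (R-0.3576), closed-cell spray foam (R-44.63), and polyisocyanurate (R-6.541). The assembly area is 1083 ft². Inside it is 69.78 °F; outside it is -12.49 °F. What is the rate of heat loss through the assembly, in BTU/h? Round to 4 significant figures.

1729 BTU/h

R_total = 0.3576 + 44.63 + 6.541 = 51.529 ft²·°F·h/BTU
Q = A·ΔT/R = 1083 × (69.78 − (-12.49)) / 51.529 = 1729.1 BTU/h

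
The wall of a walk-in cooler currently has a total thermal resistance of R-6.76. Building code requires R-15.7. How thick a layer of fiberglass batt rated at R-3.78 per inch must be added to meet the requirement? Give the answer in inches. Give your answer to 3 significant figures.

2.37 in

ΔR = 15.7 − 6.76 = 8.94 ft²·°F·h/BTU
L = ΔR / (R/in) = 8.94/3.78 = 2.365 in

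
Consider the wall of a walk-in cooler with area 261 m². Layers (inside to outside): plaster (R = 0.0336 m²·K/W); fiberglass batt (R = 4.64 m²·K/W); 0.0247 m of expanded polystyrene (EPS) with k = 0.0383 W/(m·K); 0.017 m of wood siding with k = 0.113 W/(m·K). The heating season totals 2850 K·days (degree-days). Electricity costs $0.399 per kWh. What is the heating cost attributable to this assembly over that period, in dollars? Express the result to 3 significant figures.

0.0247/0.0383 = 0.6449
0.017/0.113 = 0.1504
R_total = 0.0336 + 4.64 + 0.6449 + 0.1504 = 5.469 m²·K/W
E = A × HDD × 24 / R / 1000 = 261 × 2850 × 24 / 5.469 / 1000 = 3264 kWh
Cost = 3264 × 0.399 = $1302

1300 dollars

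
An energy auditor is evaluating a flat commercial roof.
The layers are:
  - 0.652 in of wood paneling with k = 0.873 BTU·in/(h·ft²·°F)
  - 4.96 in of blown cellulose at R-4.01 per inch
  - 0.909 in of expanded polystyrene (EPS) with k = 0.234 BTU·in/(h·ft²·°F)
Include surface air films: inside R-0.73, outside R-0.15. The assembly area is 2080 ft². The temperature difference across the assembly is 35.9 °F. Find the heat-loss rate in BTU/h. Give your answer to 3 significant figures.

2940 BTU/h

0.652/0.873 = 0.7468
4.96 × 4.01 = 19.89
0.909/0.234 = 3.885
R_total = 0.73 + 0.7468 + 19.89 + 3.885 + 0.15 = 25.4 ft²·°F·h/BTU
Q = A·ΔT/R = 2080 × 35.9 / 25.4 = 2940 BTU/h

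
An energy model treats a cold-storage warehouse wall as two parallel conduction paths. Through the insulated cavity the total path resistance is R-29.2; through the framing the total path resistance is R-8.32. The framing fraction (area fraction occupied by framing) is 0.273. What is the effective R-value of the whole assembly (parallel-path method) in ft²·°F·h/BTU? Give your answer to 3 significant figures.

17.3 ft²·°F·h/BTU

U_eff = 0.727/29.2 + 0.273/8.32 = 0.0249 + 0.03281 = 0.05771
R_eff = 1/U_eff = 17.33 ft²·°F·h/BTU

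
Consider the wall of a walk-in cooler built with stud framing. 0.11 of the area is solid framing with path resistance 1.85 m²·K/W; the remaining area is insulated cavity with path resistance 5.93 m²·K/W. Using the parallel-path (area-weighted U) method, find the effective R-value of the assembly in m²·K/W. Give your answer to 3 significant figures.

U_eff = 0.89/5.93 + 0.11/1.85 = 0.1501 + 0.05946 = 0.2095
R_eff = 1/U_eff = 4.772 m²·K/W

4.77 m²·K/W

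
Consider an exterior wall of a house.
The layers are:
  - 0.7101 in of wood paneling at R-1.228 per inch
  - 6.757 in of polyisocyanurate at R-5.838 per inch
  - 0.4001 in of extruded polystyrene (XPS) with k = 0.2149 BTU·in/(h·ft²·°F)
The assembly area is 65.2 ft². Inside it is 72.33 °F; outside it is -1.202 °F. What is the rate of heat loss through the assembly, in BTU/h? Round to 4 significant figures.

0.7101 × 1.228 = 0.872
6.757 × 5.838 = 39.447
0.4001/0.2149 = 1.8618
R_total = 0.872 + 39.447 + 1.8618 = 42.181 ft²·°F·h/BTU
Q = A·ΔT/R = 65.2 × (72.33 − (-1.202)) / 42.181 = 113.66 BTU/h

113.7 BTU/h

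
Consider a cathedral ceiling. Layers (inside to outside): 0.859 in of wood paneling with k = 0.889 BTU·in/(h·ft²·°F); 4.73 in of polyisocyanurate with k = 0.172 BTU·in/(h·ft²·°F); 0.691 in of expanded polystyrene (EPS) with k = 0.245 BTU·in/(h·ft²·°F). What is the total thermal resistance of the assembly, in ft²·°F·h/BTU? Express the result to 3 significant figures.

31.3 ft²·°F·h/BTU

0.859/0.889 = 0.9663
4.73/0.172 = 27.5
0.691/0.245 = 2.82
R_total = 0.9663 + 27.5 + 2.82 = 31.29 ft²·°F·h/BTU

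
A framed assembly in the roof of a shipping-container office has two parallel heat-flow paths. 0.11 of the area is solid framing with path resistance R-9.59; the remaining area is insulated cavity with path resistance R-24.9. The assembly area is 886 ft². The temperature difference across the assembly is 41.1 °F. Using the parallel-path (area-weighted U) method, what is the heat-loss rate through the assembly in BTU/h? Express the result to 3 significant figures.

U_eff = 0.89/24.9 + 0.11/9.59 = 0.03574 + 0.01147 = 0.04721
R_eff = 1/U_eff = 21.18 ft²·°F·h/BTU
Q = 886 × 41.1 / 21.18 = 1719 BTU/h

1720 BTU/h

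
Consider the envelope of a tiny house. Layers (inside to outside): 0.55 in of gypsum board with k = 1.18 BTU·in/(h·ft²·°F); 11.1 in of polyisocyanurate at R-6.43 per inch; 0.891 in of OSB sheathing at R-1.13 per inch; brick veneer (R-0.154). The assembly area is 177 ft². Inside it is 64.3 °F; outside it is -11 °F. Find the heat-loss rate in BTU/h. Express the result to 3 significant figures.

183 BTU/h

0.55/1.18 = 0.4661
11.1 × 6.43 = 71.37
0.891 × 1.13 = 1.007
R_total = 0.4661 + 71.37 + 1.007 + 0.154 = 73 ft²·°F·h/BTU
Q = A·ΔT/R = 177 × (64.3 − (-11)) / 73 = 182.6 BTU/h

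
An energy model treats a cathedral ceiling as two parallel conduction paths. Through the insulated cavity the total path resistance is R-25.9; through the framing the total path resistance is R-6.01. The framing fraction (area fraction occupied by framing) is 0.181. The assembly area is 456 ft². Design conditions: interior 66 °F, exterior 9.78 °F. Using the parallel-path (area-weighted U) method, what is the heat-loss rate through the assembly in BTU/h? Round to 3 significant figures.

1580 BTU/h

U_eff = 0.819/25.9 + 0.181/6.01 = 0.03162 + 0.03012 = 0.06174
R_eff = 1/U_eff = 16.2 ft²·°F·h/BTU
Q = 456 × (66 − 9.78) / 16.2 = 1583 BTU/h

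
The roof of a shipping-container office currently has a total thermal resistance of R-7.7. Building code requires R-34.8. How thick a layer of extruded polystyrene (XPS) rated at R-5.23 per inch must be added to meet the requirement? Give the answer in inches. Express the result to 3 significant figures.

5.18 in

ΔR = 34.8 − 7.7 = 27.1 ft²·°F·h/BTU
L = ΔR / (R/in) = 27.1/5.23 = 5.182 in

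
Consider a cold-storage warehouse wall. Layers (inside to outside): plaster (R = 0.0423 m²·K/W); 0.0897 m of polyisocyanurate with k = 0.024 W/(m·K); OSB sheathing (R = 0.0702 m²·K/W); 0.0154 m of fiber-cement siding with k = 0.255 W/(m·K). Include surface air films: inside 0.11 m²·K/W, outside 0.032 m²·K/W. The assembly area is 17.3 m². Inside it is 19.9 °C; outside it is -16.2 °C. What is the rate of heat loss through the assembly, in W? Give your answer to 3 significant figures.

154 W

0.0897/0.024 = 3.737
0.0154/0.255 = 0.06039
R_total = 0.11 + 0.0423 + 3.737 + 0.0702 + 0.06039 + 0.032 = 4.052 m²·K/W
Q = A·ΔT/R = 17.3 × (19.9 − (-16.2)) / 4.052 = 154.1 W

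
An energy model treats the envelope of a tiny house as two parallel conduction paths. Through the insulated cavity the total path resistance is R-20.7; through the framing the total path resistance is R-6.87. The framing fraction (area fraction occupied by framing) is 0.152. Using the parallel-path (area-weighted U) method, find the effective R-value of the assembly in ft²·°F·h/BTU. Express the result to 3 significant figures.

U_eff = 0.848/20.7 + 0.152/6.87 = 0.04097 + 0.02213 = 0.06309
R_eff = 1/U_eff = 15.85 ft²·°F·h/BTU

15.9 ft²·°F·h/BTU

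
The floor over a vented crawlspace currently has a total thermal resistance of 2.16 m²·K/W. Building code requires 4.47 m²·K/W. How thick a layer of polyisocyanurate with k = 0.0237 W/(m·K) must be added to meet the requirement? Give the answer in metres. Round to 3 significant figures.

0.0547 m

ΔR = 4.47 − 2.16 = 2.31 m²·K/W
L = ΔR × k = 2.31 × 0.0237 = 0.05475 m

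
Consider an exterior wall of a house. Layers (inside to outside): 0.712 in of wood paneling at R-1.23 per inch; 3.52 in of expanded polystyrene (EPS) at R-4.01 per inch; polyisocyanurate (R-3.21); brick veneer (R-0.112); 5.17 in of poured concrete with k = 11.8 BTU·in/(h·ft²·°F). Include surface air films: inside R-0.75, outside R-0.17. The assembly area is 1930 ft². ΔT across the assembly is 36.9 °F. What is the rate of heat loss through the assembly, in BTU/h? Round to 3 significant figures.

3620 BTU/h

0.712 × 1.23 = 0.8758
3.52 × 4.01 = 14.12
5.17/11.8 = 0.4381
R_total = 0.75 + 0.8758 + 14.12 + 3.21 + 0.112 + 0.4381 + 0.17 = 19.67 ft²·°F·h/BTU
Q = A·ΔT/R = 1930 × 36.9 / 19.67 = 3620 BTU/h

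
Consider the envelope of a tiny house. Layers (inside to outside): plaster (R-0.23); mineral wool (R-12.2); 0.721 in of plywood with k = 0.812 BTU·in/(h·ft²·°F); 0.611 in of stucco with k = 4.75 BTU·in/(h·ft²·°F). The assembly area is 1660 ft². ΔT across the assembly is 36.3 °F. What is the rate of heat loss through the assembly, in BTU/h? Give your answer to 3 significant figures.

0.721/0.812 = 0.8879
0.611/4.75 = 0.1286
R_total = 0.23 + 12.2 + 0.8879 + 0.1286 = 13.45 ft²·°F·h/BTU
Q = A·ΔT/R = 1660 × 36.3 / 13.45 = 4481 BTU/h

4480 BTU/h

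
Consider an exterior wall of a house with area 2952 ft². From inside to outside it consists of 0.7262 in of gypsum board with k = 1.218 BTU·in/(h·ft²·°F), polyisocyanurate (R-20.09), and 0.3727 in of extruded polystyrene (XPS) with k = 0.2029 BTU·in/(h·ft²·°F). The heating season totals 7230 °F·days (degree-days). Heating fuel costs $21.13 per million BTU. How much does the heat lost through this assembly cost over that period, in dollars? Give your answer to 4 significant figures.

0.7262/1.218 = 0.59622
0.3727/0.2029 = 1.8369
R_total = 0.59622 + 20.09 + 1.8369 = 22.523 ft²·°F·h/BTU
E = A × HDD × 24 / R = 2952 × 7230 × 24 / 22.523 = 22742000 BTU
Cost = 22742000/10⁶ × 21.13 = $480.55

480.5 dollars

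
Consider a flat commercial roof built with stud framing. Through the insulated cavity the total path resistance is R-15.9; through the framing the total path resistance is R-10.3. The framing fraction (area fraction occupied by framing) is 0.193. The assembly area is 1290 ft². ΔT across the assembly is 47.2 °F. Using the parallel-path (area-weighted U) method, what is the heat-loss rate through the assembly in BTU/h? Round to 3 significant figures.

U_eff = 0.807/15.9 + 0.193/10.3 = 0.05075 + 0.01874 = 0.06949
R_eff = 1/U_eff = 14.39 ft²·°F·h/BTU
Q = 1290 × 47.2 / 14.39 = 4231 BTU/h

4230 BTU/h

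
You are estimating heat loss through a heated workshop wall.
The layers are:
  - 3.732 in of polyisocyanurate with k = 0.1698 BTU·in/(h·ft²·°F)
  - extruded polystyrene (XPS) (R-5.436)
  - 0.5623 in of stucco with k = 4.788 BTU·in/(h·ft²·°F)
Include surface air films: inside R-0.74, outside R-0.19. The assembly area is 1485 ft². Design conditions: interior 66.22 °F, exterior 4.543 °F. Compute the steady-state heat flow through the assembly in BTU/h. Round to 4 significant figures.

3.732/0.1698 = 21.979
0.5623/4.788 = 0.11744
R_total = 0.74 + 21.979 + 5.436 + 0.11744 + 0.19 = 28.462 ft²·°F·h/BTU
Q = A·ΔT/R = 1485 × (66.22 − 4.543) / 28.462 = 3218 BTU/h

3218 BTU/h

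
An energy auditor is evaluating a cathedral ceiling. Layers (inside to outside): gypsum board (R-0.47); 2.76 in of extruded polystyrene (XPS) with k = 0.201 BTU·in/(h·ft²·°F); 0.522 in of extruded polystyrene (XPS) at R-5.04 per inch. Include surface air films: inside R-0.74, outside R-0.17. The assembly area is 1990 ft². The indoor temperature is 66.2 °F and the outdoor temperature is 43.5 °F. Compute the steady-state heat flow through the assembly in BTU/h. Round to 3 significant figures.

2550 BTU/h

2.76/0.201 = 13.73
0.522 × 5.04 = 2.631
R_total = 0.74 + 0.47 + 13.73 + 2.631 + 0.17 = 17.74 ft²·°F·h/BTU
Q = A·ΔT/R = 1990 × (66.2 − 43.5) / 17.74 = 2546 BTU/h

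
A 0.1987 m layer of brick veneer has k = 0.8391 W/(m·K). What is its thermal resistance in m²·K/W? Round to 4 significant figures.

0.2368 m²·K/W

R = L/k = 0.1987/0.8391 = 0.2368 m²·K/W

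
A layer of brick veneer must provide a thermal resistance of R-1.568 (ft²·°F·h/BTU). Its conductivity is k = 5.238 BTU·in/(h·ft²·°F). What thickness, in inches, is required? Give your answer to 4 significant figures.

8.213 in

L = R × k = 1.568 × 5.238 = 8.2132 in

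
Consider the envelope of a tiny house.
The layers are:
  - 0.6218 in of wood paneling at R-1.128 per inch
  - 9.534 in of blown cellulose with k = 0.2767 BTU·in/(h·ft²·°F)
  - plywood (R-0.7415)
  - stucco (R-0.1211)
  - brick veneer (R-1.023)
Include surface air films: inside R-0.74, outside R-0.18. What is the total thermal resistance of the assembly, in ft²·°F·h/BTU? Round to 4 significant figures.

37.96 ft²·°F·h/BTU

0.6218 × 1.128 = 0.70139
9.534/0.2767 = 34.456
R_total = 0.74 + 0.70139 + 34.456 + 0.7415 + 0.1211 + 1.023 + 0.18 = 37.963 ft²·°F·h/BTU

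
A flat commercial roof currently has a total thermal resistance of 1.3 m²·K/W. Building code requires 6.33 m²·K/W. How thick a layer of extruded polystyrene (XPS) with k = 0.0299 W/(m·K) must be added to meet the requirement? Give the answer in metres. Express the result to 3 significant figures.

0.150 m

ΔR = 6.33 − 1.3 = 5.03 m²·K/W
L = ΔR × k = 5.03 × 0.0299 = 0.1504 m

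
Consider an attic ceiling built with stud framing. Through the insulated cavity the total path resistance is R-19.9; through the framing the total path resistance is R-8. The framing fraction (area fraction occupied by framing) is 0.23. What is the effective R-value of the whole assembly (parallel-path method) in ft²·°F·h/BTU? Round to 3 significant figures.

14.8 ft²·°F·h/BTU

U_eff = 0.77/19.9 + 0.23/8 = 0.03869 + 0.02875 = 0.06744
R_eff = 1/U_eff = 14.83 ft²·°F·h/BTU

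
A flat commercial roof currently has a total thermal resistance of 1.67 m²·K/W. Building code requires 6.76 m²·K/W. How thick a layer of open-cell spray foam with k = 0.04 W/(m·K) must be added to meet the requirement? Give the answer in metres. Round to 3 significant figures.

ΔR = 6.76 − 1.67 = 5.09 m²·K/W
L = ΔR × k = 5.09 × 0.04 = 0.2036 m

0.204 m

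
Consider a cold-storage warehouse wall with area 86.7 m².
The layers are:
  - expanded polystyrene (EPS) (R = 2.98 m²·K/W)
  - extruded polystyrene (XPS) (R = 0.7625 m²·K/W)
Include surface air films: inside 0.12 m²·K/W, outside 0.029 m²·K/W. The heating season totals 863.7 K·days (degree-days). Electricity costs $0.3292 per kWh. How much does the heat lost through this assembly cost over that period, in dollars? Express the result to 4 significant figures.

R_total = 0.12 + 2.98 + 0.7625 + 0.029 = 3.8915 m²·K/W
E = A × HDD × 24 / R / 1000 = 86.7 × 863.7 × 24 / 3.8915 / 1000 = 461.82 kWh
Cost = 461.82 × 0.3292 = $152.03

152.0 dollars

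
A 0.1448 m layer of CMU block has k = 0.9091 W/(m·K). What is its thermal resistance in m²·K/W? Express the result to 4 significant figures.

0.1593 m²·K/W

R = L/k = 0.1448/0.9091 = 0.15928 m²·K/W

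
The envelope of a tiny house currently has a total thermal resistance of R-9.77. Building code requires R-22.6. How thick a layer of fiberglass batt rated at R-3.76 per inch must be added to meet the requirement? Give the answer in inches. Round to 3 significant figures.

3.41 in

ΔR = 22.6 − 9.77 = 12.83 ft²·°F·h/BTU
L = ΔR / (R/in) = 12.83/3.76 = 3.412 in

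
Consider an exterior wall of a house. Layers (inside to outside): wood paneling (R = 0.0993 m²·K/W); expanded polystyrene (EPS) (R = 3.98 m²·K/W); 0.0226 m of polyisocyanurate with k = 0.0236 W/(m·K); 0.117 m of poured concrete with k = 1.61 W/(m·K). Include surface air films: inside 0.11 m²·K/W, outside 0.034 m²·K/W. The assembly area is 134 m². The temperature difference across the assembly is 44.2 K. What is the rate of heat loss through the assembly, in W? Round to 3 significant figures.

0.0226/0.0236 = 0.9576
0.117/1.61 = 0.07267
R_total = 0.11 + 0.0993 + 3.98 + 0.9576 + 0.07267 + 0.034 = 5.254 m²·K/W
Q = A·ΔT/R = 134 × 44.2 / 5.254 = 1127 W

1130 W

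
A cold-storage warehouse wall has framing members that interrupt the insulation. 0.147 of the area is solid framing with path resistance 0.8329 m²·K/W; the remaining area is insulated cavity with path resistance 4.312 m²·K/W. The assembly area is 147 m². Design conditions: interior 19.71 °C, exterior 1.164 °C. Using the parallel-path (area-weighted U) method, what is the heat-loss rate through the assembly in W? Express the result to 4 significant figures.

1020 W

U_eff = 0.853/4.312 + 0.147/0.8329 = 0.19782 + 0.17649 = 0.37431
R_eff = 1/U_eff = 2.6716 m²·K/W
Q = 147 × (19.71 − 1.164) / 2.6716 = 1020.5 W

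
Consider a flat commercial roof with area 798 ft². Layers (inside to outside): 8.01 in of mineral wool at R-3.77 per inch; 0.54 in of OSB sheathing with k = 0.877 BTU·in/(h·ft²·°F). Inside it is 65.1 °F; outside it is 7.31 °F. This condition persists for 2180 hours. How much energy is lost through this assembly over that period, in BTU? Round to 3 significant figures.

8.01 × 3.77 = 30.2
0.54/0.877 = 0.6157
R_total = 30.2 + 0.6157 = 30.81 ft²·°F·h/BTU
Q = 798 × (65.1 − 7.31) / 30.81 = 1497 BTU/h
E = 1497 × 2180 = 3263000 BTU

3260000 BTU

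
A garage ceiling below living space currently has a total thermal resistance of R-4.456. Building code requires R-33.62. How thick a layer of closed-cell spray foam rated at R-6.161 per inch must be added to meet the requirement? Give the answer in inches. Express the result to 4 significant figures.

ΔR = 33.62 − 4.456 = 29.164 ft²·°F·h/BTU
L = ΔR / (R/in) = 29.164/6.161 = 4.7336 in

4.734 in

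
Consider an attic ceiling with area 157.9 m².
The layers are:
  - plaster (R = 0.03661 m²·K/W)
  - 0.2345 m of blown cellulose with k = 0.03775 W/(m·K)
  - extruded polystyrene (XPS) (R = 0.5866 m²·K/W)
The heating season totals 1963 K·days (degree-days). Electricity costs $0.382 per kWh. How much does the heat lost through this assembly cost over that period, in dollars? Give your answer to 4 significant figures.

0.2345/0.03775 = 6.2119
R_total = 0.03661 + 6.2119 + 0.5866 = 6.8351 m²·K/W
E = A × HDD × 24 / R / 1000 = 157.9 × 1963 × 24 / 6.8351 / 1000 = 1088.3 kWh
Cost = 1088.3 × 0.382 = $415.75

415.7 dollars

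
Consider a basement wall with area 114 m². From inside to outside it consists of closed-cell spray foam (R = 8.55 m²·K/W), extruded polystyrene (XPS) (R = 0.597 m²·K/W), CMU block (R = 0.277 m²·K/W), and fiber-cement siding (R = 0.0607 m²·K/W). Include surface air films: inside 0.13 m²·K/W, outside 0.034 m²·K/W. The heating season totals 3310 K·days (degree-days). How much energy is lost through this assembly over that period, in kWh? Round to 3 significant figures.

939 kWh

R_total = 0.13 + 8.55 + 0.597 + 0.277 + 0.0607 + 0.034 = 9.649 m²·K/W
E = A × HDD × 24 / R / 1000 = 114 × 3310 × 24 / 9.649 / 1000 = 938.6 kWh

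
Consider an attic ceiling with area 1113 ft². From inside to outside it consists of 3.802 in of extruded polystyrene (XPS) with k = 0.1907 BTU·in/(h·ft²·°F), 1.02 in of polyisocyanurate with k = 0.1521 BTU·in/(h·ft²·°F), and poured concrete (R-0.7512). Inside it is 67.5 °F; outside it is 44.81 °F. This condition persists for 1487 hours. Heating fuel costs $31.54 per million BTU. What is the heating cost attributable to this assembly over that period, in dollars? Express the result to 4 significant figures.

43.24 dollars

3.802/0.1907 = 19.937
1.02/0.1521 = 6.7061
R_total = 19.937 + 6.7061 + 0.7512 = 27.394 ft²·°F·h/BTU
Q = 1113 × (67.5 − 44.81) / 27.394 = 921.87 BTU/h
E = 921.87 × 1487 = 1370800 BTU
Cost = 1370800/10⁶ × 31.54 = $43.236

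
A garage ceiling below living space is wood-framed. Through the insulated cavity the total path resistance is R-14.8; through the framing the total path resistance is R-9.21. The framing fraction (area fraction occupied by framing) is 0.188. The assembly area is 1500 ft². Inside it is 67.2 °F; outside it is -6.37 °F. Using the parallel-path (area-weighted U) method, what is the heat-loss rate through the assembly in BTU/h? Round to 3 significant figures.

U_eff = 0.812/14.8 + 0.188/9.21 = 0.05486 + 0.02041 = 0.07528
R_eff = 1/U_eff = 13.28 ft²·°F·h/BTU
Q = 1500 × (67.2 − (-6.37)) / 13.28 = 8307 BTU/h

8310 BTU/h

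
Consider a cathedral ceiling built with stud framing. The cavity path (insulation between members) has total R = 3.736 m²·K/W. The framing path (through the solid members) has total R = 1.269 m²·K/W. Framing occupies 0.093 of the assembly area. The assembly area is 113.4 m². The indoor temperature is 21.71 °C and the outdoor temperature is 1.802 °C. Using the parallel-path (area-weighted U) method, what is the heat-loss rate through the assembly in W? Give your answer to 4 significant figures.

U_eff = 0.907/3.736 + 0.093/1.269 = 0.24277 + 0.073286 = 0.31606
R_eff = 1/U_eff = 3.164 m²·K/W
Q = 113.4 × (21.71 − 1.802) / 3.164 = 713.52 W

713.5 W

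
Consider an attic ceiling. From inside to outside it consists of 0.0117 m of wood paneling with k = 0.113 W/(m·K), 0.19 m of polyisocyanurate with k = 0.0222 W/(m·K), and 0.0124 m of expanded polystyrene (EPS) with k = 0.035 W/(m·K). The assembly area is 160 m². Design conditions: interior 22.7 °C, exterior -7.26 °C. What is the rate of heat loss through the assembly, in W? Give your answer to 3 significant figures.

532 W

0.0117/0.113 = 0.1035
0.19/0.0222 = 8.559
0.0124/0.035 = 0.3543
R_total = 0.1035 + 8.559 + 0.3543 = 9.016 m²·K/W
Q = A·ΔT/R = 160 × (22.7 − (-7.26)) / 9.016 = 531.7 W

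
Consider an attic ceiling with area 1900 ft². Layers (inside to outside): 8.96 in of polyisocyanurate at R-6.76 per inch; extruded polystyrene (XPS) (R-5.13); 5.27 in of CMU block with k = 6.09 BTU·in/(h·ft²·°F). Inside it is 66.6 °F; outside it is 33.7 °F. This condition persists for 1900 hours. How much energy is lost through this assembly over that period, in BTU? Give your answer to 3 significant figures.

8.96 × 6.76 = 60.57
5.27/6.09 = 0.8654
R_total = 60.57 + 5.13 + 0.8654 = 66.56 ft²·°F·h/BTU
Q = 1900 × (66.6 − 33.7) / 66.56 = 939.1 BTU/h
E = 939.1 × 1900 = 1784000 BTU

1780000 BTU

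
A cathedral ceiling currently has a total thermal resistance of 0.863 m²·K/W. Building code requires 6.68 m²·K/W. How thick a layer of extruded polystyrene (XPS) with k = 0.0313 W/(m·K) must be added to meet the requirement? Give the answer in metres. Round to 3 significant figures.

ΔR = 6.68 − 0.863 = 5.817 m²·K/W
L = ΔR × k = 5.817 × 0.0313 = 0.1821 m

0.182 m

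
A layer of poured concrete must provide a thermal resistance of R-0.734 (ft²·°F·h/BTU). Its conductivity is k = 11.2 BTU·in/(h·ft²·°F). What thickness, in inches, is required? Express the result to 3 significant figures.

L = R × k = 0.734 × 11.2 = 8.221 in

8.22 in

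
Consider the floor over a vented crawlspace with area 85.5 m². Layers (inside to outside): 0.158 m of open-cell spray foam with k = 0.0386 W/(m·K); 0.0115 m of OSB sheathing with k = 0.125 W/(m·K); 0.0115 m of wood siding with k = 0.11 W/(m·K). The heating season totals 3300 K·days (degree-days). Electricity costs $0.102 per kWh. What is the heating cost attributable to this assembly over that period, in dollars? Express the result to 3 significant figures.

0.158/0.0386 = 4.093
0.0115/0.125 = 0.092
0.0115/0.11 = 0.1045
R_total = 4.093 + 0.092 + 0.1045 = 4.29 m²·K/W
E = A × HDD × 24 / R / 1000 = 85.5 × 3300 × 24 / 4.29 / 1000 = 1579 kWh
Cost = 1579 × 0.102 = $161

161 dollars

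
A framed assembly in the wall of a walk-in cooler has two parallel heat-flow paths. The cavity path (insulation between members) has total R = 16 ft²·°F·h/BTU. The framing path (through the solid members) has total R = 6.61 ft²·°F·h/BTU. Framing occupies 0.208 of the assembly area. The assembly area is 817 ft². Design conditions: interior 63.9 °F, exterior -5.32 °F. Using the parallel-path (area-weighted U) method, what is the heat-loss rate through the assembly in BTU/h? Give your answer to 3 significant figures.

4580 BTU/h

U_eff = 0.792/16 + 0.208/6.61 = 0.0495 + 0.03147 = 0.08097
R_eff = 1/U_eff = 12.35 ft²·°F·h/BTU
Q = 817 × (63.9 − (-5.32)) / 12.35 = 4579 BTU/h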